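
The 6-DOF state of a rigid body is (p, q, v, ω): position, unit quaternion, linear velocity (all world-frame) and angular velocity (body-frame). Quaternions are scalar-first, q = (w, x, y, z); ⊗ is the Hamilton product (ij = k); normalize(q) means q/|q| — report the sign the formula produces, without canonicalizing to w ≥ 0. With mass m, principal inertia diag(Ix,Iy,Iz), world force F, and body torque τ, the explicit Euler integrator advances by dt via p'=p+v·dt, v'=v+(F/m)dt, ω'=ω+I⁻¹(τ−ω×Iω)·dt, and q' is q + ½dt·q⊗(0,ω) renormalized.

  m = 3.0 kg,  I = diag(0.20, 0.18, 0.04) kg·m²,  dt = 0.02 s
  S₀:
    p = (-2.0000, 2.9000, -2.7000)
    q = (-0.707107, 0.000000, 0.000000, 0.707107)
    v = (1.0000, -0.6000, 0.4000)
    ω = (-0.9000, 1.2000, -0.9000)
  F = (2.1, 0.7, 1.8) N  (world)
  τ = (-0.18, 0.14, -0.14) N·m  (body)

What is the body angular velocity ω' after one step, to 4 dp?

α = I⁻¹(τ − ω×Iω) = (-1.6560, 0.0578, -4.0400)
ω' = ω + α·dt = (-0.9331, 1.2012, -0.9808)

ω' = (-0.9331, 1.2012, -0.9808)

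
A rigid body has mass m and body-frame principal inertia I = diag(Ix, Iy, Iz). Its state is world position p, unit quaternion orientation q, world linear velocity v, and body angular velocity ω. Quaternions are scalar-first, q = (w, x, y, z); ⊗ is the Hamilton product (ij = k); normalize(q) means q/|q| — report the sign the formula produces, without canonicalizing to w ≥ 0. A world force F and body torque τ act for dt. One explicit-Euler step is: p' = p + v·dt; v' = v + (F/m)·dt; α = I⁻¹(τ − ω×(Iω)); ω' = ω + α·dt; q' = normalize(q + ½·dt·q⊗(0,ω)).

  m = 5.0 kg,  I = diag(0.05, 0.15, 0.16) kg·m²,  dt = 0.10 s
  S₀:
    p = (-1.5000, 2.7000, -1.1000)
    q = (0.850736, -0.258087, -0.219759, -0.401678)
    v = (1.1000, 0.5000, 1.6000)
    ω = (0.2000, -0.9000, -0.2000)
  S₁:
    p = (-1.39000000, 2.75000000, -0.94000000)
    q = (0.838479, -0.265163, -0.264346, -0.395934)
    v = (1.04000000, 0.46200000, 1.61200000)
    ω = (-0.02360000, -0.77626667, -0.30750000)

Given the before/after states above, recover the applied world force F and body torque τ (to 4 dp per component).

velocity change Δv = (-0.06000000, -0.03800000, 0.01200000)
m·(v₁−v₀)/dt = (-3.0000, -1.9000, 0.6000)
Δω = ω₁−ω₀ = (-0.22360000, 0.12373333, -0.10750000)
I·α + gyro = (-0.1100, 0.1900, -0.1900)

F = (-3.0000, -1.9000, 0.6000)
τ = (-0.1100, 0.1900, -0.1900)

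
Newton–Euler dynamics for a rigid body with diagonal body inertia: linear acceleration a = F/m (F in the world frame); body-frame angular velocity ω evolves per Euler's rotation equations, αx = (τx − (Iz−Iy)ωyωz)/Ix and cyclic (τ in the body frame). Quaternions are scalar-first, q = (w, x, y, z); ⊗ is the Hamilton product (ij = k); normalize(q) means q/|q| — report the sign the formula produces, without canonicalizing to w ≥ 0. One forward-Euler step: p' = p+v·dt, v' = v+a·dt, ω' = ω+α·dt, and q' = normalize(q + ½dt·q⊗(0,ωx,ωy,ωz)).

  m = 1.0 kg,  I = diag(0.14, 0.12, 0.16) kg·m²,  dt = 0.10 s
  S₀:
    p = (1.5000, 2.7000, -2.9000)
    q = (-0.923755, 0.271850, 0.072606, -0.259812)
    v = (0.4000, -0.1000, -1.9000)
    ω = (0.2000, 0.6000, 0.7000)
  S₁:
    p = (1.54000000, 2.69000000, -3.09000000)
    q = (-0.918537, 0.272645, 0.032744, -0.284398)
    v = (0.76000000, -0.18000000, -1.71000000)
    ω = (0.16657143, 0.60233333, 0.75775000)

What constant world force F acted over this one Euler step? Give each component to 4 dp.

F = (3.6000, -0.8000, 1.9000)

v₁ − v₀ = (0.36000000, -0.08000000, 0.19000000)
F = m·Δv/dt = (3.6000, -0.8000, 1.9000)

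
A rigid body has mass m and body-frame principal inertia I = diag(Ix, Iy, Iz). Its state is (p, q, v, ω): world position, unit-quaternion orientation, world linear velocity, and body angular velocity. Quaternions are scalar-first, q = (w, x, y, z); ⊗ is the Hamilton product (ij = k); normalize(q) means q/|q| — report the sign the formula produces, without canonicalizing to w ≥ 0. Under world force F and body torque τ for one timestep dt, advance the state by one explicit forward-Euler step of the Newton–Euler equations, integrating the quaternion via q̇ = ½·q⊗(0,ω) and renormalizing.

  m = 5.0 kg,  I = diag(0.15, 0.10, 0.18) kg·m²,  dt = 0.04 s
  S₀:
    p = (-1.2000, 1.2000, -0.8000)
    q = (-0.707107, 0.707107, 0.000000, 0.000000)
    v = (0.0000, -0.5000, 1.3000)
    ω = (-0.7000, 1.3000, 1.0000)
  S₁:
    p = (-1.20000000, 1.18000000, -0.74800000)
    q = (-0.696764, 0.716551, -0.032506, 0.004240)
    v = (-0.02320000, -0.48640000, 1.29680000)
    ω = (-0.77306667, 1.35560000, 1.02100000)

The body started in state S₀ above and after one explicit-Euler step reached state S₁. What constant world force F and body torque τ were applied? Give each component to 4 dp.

F = (-2.9000, 1.7000, -0.4000)
τ = (-0.1700, 0.1600, 0.1400)

ω₁ − ω₀ = (-0.07306667, 0.05560000, 0.02100000)
τ = I·(Δω/dt) + ω₀×(Iω₀) = (-0.1700, 0.1600, 0.1400)
Δv = v₁−v₀ = (-0.02320000, 0.01360000, -0.00320000)
applied force F = (-2.9000, 1.7000, -0.4000)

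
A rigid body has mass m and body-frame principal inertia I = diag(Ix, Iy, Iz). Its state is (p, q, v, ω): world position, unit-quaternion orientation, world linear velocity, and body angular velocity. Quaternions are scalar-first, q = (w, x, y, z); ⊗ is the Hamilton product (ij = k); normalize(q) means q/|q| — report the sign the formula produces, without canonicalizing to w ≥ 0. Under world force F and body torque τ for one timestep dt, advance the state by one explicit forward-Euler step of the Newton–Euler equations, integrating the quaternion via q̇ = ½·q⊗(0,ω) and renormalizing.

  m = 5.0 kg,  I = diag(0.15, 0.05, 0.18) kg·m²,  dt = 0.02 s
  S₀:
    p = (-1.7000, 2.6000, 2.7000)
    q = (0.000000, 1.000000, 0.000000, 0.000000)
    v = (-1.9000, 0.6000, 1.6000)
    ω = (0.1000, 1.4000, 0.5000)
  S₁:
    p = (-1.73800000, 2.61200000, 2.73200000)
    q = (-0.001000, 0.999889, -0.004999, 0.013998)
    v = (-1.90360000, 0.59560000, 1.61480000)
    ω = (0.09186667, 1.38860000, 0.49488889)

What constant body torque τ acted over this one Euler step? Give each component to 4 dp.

rate change Δω = (-0.00813333, -0.01140000, -0.00511111)
gyro term ω₀×Iω₀ = (0.0910, -0.0015, -0.0140)
applied torque τ = (0.0300, -0.0300, -0.0600)

τ = (0.0300, -0.0300, -0.0600)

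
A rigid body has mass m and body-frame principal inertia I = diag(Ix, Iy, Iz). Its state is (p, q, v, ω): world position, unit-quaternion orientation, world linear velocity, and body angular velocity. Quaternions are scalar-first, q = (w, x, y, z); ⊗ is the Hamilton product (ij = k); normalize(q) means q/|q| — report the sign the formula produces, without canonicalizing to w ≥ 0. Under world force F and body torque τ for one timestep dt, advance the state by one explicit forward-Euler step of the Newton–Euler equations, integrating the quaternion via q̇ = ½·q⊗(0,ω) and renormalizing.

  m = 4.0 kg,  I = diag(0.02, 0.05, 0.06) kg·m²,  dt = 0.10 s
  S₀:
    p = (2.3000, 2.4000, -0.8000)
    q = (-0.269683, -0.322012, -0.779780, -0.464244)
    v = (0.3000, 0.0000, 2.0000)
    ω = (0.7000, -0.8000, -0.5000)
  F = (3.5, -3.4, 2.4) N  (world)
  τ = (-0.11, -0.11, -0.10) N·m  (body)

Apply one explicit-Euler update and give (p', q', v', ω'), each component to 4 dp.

p' = (2.3300, 2.4000, -0.6000)
q' = (-0.3007, -0.3300, -0.7919, -0.4166)
v' = (0.3875, -0.0850, 2.0600)
ω' = (0.1300, -1.0480, -0.6387)

gyro term ω×Iω = (0.0040, 0.0140, -0.0168)
α = I⁻¹(τ − ω×Iω) = (-5.7000, -2.4800, -1.3867)
ω + α·dt = (0.1300, -1.0480, -0.6387)
q⊗(0,ω) = (-0.6305376, -0.1702833, -0.2702304, 0.9382971)
q' = normalize(q + ½dt·q⊗(0,ω)) = (-0.3007, -0.3300, -0.7919, -0.4166)
linear accel F/m = (0.8750, -0.8500, 0.6000)
p' = p + v·dt = (2.3300, 2.4000, -0.6000)
v + (F/m)dt = (0.3875, -0.0850, 2.0600)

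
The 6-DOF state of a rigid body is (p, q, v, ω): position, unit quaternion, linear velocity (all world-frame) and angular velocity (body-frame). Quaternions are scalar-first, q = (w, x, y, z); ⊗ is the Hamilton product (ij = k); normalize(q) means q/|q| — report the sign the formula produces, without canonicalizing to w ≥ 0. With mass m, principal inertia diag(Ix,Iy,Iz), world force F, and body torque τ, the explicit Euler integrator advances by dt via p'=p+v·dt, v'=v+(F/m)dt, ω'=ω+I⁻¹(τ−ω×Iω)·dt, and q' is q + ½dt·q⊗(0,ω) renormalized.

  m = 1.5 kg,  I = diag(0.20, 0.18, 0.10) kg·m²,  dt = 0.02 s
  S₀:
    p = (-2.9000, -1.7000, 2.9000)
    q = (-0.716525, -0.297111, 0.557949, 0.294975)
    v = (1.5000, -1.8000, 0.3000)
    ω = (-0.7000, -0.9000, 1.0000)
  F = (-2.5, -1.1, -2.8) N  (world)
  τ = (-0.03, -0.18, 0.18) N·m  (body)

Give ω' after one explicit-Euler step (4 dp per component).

precession coupling ω×(Iω) = (0.0720, -0.0700, -0.0126)
(τ − ω×Iω)/I = (-0.5100, -0.6111, 1.9260)
ω + α·dt = (-0.7102, -0.9122, 1.0385)

ω' = (-0.7102, -0.9122, 1.0385)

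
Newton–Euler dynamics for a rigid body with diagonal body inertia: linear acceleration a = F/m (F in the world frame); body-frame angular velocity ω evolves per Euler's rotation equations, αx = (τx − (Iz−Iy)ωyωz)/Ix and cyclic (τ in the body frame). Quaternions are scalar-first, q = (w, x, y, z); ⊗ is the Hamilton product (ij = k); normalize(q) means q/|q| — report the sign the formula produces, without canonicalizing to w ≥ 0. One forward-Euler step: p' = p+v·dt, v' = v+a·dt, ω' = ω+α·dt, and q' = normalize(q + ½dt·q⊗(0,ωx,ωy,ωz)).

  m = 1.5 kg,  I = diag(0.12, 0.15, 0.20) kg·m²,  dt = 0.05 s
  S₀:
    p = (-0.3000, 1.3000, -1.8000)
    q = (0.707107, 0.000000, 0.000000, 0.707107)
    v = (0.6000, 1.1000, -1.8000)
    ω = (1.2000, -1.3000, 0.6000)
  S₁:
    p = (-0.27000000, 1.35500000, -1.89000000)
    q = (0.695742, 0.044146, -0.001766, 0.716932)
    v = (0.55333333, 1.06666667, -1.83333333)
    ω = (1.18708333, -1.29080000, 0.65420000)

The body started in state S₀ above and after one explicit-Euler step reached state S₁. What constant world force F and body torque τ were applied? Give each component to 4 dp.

rate change Δω = (-0.01291667, 0.00920000, 0.05420000)
gyro term ω₀×Iω₀ = (-0.0390, -0.0576, -0.0468)
applied torque τ = (-0.0700, -0.0300, 0.1700)
Δv = v₁−v₀ = (-0.04666667, -0.03333333, -0.03333333)
applied force F = (-1.4000, -1.0000, -1.0000)

F = (-1.4000, -1.0000, -1.0000)
τ = (-0.0700, -0.0300, 0.1700)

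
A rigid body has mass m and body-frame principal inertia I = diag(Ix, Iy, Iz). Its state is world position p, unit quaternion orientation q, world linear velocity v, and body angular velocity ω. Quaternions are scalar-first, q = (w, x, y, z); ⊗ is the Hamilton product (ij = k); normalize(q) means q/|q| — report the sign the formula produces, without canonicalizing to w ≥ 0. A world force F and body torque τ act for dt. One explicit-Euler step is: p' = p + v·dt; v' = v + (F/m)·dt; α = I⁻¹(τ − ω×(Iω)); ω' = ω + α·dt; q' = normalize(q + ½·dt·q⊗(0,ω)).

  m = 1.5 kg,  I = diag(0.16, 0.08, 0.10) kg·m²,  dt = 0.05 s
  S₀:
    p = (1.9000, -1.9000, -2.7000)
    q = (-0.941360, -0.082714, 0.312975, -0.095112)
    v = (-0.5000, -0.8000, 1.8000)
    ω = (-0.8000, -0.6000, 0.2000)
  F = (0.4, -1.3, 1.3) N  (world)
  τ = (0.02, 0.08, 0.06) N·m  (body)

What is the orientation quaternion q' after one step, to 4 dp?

2q̇ = q⊗(0,ω) = (0.1406362, 0.7586158, 0.6574484, 0.1117364)
updated quaternion q' = (-0.9375, -0.0637, 0.3293, -0.0923)

q' = (-0.9375, -0.0637, 0.3293, -0.0923)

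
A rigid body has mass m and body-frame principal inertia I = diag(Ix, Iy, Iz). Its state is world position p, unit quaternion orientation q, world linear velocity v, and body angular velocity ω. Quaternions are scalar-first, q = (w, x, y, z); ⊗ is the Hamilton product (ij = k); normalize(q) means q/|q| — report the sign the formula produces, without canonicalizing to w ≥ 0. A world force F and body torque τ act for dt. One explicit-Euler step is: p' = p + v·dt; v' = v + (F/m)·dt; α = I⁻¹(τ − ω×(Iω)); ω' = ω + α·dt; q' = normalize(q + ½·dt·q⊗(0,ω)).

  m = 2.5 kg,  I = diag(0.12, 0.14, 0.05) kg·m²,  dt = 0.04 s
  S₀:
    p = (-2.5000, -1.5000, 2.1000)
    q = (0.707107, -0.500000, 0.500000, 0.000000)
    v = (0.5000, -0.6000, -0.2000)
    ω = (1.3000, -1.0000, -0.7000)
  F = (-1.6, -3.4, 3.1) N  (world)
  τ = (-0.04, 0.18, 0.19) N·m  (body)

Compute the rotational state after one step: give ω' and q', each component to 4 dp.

ω' = (1.3077, -0.9304, -0.5272)
q' = (0.7296, -0.4883, 0.4786, -0.0129)

α = I⁻¹(τ − ω×Iω) = (0.1917, 1.7407, 4.3200)
ω + α·dt = (1.3077, -0.9304, -0.5272)
q⊗(0,ω) = (1.1500000, 0.5692391, -1.0571070, -0.6449749)
q' = normalize(q + ½dt·q⊗(0,ω)) = (0.7296, -0.4883, 0.4786, -0.0129)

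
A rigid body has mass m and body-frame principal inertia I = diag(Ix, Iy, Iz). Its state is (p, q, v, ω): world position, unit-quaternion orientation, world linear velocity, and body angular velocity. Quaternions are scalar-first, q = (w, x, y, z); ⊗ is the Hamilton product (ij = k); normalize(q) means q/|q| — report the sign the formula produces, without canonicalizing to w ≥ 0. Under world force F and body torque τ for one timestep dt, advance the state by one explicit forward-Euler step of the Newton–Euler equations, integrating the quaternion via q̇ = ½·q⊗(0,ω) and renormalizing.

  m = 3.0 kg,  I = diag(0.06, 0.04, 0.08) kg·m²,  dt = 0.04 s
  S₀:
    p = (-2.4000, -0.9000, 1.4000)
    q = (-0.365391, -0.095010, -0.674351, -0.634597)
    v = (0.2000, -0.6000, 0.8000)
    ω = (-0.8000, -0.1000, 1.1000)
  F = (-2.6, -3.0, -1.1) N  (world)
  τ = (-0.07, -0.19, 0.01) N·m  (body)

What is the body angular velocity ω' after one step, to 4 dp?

angular accel α = (-1.0933, -5.1900, 0.1450)
ω' = ω + α·dt = (-0.8437, -0.3076, 1.1058)

ω' = (-0.8437, -0.3076, 1.1058)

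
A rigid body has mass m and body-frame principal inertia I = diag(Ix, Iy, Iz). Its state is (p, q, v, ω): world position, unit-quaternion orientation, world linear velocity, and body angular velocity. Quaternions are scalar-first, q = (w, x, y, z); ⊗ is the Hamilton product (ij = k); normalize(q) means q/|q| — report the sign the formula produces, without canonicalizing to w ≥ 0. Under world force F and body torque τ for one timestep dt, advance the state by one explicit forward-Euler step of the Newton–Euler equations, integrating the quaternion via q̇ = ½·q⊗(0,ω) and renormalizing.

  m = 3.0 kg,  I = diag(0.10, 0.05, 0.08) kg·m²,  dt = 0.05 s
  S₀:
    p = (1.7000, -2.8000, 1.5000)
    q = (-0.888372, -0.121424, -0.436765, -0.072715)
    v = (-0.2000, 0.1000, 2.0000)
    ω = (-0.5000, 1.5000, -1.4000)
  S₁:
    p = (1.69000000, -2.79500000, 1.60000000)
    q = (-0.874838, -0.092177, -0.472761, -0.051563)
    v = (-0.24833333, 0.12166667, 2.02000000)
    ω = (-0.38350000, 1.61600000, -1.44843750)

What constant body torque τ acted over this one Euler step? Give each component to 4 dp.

rate change Δω = (0.11650000, 0.11600000, -0.04843750)
applied torque τ = (0.1700, 0.1300, -0.0400)

τ = (0.1700, 0.1300, -0.0400)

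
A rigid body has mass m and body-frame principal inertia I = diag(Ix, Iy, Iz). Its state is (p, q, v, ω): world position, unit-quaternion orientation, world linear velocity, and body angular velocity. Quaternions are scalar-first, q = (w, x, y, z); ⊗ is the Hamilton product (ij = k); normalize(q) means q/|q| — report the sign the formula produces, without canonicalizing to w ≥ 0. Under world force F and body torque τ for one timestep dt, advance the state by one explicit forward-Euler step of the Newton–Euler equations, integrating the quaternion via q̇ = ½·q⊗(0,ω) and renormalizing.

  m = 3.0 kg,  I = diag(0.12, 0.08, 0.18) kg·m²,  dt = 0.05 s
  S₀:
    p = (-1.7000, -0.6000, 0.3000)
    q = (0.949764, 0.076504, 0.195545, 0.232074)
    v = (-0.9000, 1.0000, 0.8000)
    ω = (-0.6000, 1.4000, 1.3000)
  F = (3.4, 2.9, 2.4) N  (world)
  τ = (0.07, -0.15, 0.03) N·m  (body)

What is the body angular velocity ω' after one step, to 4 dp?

ω' = (-0.6467, 1.2770, 1.2990)

gyro term ω×Iω = (0.1820, 0.0468, 0.0336)
(τ − ω×Iω)/I = (-0.9333, -2.4600, -0.0200)
ω' = ω + α·dt = (-0.6467, 1.2770, 1.2990)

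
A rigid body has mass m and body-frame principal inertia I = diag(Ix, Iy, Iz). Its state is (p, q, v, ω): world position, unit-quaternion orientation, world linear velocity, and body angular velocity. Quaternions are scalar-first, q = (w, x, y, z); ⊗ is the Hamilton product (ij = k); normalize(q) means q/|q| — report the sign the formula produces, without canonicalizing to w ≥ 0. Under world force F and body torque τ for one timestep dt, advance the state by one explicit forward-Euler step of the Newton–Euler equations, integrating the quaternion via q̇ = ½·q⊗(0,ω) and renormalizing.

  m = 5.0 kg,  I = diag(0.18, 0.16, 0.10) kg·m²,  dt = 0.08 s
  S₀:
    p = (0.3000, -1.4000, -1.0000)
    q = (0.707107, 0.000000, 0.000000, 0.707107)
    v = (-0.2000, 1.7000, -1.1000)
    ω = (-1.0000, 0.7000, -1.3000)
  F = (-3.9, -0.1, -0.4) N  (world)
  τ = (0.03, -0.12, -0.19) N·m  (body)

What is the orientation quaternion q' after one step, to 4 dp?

q' = (0.7420, -0.0480, -0.0085, 0.6686)

Hamilton product q⊗(0,ω) = (0.9192391, -1.2020819, -0.2121321, -0.9192391)
q + ½dt·q⊗(0,ω), renormalized = (0.7420, -0.0480, -0.0085, 0.6686)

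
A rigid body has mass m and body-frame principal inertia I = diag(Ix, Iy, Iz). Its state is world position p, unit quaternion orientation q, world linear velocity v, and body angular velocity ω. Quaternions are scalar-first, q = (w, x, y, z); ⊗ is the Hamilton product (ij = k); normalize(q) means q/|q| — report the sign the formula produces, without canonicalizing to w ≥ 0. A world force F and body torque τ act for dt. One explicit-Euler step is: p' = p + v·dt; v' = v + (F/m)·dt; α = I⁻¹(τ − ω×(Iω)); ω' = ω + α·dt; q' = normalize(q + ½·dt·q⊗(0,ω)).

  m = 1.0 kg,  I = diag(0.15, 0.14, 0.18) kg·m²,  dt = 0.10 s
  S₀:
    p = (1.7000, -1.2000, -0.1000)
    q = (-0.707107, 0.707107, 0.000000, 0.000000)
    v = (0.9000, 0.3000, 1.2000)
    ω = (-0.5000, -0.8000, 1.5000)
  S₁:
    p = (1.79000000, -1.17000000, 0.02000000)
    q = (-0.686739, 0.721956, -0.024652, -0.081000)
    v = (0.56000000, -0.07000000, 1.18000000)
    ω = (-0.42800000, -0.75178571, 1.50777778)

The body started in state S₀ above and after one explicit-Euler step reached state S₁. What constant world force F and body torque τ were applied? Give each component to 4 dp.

Δv = v₁−v₀ = (-0.34000000, -0.37000000, -0.02000000)
applied force F = (-3.4000, -3.7000, -0.2000)
ω₁ − ω₀ = (0.07200000, 0.04821429, 0.00777778)
τ = I·(Δω/dt) + ω₀×(Iω₀) = (0.0600, 0.0900, 0.0100)

F = (-3.4000, -3.7000, -0.2000)
τ = (0.0600, 0.0900, 0.0100)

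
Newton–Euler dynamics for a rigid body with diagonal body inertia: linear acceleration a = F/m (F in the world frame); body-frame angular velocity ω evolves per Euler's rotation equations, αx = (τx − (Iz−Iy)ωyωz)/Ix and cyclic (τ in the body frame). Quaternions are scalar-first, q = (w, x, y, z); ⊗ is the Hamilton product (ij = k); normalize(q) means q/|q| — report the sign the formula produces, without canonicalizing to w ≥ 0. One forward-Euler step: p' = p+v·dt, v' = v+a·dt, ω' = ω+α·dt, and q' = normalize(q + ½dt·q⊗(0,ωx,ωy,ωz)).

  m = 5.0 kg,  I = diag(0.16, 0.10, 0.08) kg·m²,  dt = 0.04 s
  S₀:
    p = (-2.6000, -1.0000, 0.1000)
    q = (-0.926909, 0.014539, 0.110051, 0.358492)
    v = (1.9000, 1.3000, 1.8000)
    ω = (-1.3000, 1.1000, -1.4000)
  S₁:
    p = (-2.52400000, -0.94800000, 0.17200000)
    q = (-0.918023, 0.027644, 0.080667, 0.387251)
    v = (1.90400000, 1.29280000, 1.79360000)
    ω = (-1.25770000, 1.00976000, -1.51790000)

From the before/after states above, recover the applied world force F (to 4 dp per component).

Δv = v₁−v₀ = (0.00400000, -0.00720000, -0.00640000)
F = m·Δv/dt = (0.5000, -0.9000, -0.8000)

F = (0.5000, -0.9000, -0.8000)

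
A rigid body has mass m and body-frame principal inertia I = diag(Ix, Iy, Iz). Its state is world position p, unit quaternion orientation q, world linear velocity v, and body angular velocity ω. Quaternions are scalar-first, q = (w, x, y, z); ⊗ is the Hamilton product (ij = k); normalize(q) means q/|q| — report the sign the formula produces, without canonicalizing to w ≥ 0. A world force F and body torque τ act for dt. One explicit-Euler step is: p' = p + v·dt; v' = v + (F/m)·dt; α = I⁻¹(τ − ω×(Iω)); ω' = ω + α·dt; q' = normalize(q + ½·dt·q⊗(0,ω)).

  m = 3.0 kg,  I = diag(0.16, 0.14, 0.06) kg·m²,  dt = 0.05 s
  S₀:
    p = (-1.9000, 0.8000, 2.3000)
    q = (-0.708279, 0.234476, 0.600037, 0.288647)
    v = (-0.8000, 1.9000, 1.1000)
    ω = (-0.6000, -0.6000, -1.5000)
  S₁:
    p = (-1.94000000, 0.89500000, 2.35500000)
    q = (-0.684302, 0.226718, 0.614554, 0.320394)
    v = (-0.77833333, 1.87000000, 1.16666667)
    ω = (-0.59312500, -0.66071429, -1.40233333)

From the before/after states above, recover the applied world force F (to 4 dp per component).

F = (1.3000, -1.8000, 4.0000)

v₁ − v₀ = (0.02166667, -0.03000000, 0.06666667)
m·(v₁−v₀)/dt = (1.3000, -1.8000, 4.0000)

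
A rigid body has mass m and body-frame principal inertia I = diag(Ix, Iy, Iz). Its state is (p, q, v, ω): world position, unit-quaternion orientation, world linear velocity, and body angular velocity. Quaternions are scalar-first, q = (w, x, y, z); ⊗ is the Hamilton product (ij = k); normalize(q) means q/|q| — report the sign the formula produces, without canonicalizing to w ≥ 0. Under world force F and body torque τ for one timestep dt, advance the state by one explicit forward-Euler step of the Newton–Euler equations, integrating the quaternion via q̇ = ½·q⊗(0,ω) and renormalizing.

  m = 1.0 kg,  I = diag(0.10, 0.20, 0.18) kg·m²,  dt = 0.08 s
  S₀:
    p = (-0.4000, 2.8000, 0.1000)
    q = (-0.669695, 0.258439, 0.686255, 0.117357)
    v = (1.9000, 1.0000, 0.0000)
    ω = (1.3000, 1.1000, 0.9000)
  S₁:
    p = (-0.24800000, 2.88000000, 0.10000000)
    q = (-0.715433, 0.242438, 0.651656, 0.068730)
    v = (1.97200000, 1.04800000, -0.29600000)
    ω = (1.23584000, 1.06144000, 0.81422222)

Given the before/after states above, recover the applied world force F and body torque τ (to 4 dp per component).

F = (0.9000, 0.6000, -3.7000)
τ = (-0.1000, -0.1900, -0.0500)

rate change Δω = (-0.06416000, -0.03856000, -0.08577778)
I·α + gyro = (-0.1000, -0.1900, -0.0500)
v₁ − v₀ = (0.07200000, 0.04800000, -0.29600000)
F = m·Δv/dt = (0.9000, 0.6000, -3.7000)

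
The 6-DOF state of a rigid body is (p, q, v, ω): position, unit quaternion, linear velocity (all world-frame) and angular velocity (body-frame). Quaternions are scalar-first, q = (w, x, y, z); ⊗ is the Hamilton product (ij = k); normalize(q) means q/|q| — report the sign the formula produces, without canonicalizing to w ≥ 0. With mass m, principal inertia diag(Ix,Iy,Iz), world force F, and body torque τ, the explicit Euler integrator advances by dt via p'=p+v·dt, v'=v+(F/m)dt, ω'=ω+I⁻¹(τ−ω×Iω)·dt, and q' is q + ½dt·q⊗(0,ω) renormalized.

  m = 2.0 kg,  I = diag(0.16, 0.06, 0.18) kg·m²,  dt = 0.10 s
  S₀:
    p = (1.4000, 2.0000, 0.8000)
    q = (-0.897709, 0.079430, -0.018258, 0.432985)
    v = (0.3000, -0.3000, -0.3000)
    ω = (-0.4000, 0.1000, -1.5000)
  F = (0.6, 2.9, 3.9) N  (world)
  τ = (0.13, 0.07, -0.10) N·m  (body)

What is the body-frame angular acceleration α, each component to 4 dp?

α = (0.9250, 1.3667, -0.5778)

ω×(Iω) gyroscopic = (-0.0180, -0.0120, 0.0040)
(τ − ω×Iω)/I = (0.9250, 1.3667, -0.5778)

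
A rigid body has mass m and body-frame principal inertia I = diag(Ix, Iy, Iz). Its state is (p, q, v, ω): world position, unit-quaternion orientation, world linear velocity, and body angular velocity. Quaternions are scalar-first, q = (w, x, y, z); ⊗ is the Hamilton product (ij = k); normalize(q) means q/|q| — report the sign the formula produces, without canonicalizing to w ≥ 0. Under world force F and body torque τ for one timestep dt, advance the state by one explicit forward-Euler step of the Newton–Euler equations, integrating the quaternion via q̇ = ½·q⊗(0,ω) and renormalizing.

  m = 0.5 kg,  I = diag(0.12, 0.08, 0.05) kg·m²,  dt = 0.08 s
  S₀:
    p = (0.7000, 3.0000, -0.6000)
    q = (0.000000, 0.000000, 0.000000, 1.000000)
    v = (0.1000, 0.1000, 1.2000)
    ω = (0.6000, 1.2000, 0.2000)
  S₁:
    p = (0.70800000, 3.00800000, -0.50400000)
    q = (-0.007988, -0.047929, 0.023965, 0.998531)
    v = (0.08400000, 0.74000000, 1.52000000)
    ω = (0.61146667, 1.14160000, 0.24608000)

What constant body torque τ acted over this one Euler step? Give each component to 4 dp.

τ = (0.0100, -0.0500, 0.0000)

rate change Δω = (0.01146667, -0.05840000, 0.04608000)
I·α + gyro = (0.0100, -0.0500, 0.0000)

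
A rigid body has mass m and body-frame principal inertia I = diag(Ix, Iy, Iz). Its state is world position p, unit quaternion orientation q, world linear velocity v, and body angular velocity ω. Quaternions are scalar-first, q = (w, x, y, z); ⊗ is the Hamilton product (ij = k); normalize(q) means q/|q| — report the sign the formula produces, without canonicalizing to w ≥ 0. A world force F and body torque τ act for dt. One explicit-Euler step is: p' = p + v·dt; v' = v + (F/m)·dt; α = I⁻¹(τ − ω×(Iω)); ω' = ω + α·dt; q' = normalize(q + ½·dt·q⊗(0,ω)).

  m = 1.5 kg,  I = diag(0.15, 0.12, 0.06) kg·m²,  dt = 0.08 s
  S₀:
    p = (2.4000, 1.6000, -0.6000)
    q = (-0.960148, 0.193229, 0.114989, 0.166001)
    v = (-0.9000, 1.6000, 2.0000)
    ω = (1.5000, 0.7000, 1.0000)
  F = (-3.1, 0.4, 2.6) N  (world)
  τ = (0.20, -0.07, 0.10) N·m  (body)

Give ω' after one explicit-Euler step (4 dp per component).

ω' = (1.6291, 0.5633, 1.1753)

gyro term ω×Iω = (-0.0420, 0.1350, -0.0315)
(τ − ω×Iω)/I = (1.6133, -1.7083, 2.1917)
ω + α·dt = (1.6291, 0.5633, 1.1753)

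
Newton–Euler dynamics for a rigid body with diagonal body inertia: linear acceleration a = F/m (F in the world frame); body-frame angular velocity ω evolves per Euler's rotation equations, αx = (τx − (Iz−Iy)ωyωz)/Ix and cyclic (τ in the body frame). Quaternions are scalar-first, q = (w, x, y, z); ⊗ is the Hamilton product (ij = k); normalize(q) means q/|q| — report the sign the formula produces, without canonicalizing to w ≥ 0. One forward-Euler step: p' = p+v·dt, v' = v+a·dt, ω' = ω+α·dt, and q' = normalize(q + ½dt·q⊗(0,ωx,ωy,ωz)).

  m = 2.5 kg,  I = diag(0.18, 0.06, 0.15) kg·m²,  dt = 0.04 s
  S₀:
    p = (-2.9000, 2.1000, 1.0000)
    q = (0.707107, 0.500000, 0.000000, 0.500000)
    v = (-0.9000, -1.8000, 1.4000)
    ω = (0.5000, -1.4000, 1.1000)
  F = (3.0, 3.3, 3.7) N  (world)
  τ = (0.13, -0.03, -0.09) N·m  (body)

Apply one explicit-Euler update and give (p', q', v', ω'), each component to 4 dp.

p' = (-2.9360, 2.0280, 1.0560)
q' = (0.6906, 0.5207, -0.0258, 0.5012)
v' = (-0.8520, -1.7472, 1.4592)
ω' = (0.5597, -1.4310, 1.0536)

gyro term ω×Iω = (-0.1386, 0.0165, 0.0840)
α = I⁻¹(τ − ω×Iω) = (1.4922, -0.7750, -1.1600)
new body rate ω' = (0.5597, -1.4310, 1.0536)
q⊗(0,ω) = (-0.8000000, 1.0535535, -1.2899498, 0.0778177)
q + ½dt·q⊗(0,ω), renormalized = (0.6906, 0.5207, -0.0258, 0.5012)
linear accel F/m = (1.2000, 1.3200, 1.4800)
p' = p + v·dt = (-2.9360, 2.0280, 1.0560)
v + (F/m)dt = (-0.8520, -1.7472, 1.4592)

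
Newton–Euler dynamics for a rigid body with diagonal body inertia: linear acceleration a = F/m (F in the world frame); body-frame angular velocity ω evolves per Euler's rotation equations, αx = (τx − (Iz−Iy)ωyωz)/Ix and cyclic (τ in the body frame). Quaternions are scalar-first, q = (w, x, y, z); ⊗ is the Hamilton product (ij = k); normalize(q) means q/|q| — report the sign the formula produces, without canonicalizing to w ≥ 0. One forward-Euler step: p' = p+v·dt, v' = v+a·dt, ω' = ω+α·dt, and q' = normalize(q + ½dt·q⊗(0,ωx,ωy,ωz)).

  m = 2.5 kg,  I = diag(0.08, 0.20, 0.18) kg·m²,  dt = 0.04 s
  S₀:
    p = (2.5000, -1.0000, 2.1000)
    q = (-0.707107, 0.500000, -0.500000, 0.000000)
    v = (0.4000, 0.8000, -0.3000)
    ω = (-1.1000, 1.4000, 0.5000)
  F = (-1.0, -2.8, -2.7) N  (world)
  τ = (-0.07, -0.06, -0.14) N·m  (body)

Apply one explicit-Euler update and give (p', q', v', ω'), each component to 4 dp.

a = F/m = (-0.4000, -1.1200, -1.0800)
p + v·dt = (2.5160, -0.9680, 2.0880)
new velocity v' = (0.3840, 0.7552, -0.3432)
α = I⁻¹(τ − ω×Iω) = (-0.7000, -0.5750, 0.2489)
new body rate ω' = (-1.1280, 1.3770, 0.5100)
Hamilton product q⊗(0,ω) = (1.2500000, 0.5278177, -1.2399498, -0.2035535)
q' = normalize(q + ½dt·q⊗(0,ω)) = (-0.6816, 0.5102, -0.5244, -0.0041)

p' = (2.5160, -0.9680, 2.0880)
q' = (-0.6816, 0.5102, -0.5244, -0.0041)
v' = (0.3840, 0.7552, -0.3432)
ω' = (-1.1280, 1.3770, 0.5100)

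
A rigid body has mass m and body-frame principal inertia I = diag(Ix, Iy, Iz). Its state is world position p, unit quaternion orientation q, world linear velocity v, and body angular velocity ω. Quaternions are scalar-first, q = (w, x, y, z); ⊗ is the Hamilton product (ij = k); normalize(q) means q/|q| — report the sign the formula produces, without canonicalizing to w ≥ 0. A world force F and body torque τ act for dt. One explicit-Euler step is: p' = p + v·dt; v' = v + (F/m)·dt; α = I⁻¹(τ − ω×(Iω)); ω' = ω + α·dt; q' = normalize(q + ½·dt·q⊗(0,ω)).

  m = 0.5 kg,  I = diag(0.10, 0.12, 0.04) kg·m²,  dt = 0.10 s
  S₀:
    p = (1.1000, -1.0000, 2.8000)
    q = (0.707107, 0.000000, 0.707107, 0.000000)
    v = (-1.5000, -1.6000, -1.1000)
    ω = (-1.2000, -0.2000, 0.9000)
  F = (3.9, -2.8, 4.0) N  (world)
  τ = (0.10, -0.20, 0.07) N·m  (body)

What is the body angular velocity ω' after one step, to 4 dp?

gyro term ω×Iω = (0.0144, -0.0648, 0.0048)
(τ − ω×Iω)/I = (0.8560, -1.1267, 1.6300)
ω' = ω + α·dt = (-1.1144, -0.3127, 1.0630)

ω' = (-1.1144, -0.3127, 1.0630)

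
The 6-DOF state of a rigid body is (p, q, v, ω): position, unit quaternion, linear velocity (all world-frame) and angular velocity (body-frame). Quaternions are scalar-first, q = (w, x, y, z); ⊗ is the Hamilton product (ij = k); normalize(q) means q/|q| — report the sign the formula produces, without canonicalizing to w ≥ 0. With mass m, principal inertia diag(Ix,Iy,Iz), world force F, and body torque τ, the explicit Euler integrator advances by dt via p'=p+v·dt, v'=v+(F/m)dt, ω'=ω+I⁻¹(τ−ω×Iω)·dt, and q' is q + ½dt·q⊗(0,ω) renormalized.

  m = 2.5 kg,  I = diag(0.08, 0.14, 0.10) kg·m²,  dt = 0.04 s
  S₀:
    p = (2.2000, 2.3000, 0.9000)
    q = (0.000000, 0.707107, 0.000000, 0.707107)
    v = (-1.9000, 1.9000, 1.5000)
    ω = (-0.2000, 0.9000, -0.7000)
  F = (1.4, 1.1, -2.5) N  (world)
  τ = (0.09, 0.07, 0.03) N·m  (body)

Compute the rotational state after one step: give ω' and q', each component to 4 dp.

gyro term ω×Iω = (0.0252, -0.0028, -0.0108)
angular accel α = (0.8100, 0.5200, 0.4080)
new body rate ω' = (-0.1676, 0.9208, -0.6837)
Hamilton product q⊗(0,ω) = (0.6363963, -0.6363963, 0.3535535, 0.6363963)
q + ½dt·q⊗(0,ω), renormalized = (0.0127, 0.6942, 0.0071, 0.7196)

ω' = (-0.1676, 0.9208, -0.6837)
q' = (0.0127, 0.6942, 0.0071, 0.7196)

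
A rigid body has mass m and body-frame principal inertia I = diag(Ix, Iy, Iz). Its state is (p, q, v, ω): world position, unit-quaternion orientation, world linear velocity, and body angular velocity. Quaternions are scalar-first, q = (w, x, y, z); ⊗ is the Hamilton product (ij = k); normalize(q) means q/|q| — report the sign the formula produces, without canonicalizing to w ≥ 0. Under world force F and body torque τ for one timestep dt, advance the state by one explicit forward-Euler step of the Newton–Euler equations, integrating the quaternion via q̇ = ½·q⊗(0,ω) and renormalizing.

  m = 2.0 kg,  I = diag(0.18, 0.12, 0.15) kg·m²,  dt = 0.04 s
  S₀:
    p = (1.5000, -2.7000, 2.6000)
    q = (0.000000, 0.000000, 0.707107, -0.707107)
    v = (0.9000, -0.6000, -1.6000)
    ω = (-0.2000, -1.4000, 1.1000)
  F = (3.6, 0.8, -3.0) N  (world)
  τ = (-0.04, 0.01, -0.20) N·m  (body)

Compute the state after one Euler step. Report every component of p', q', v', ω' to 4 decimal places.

p' = (1.5360, -2.7240, 2.5360)
q' = (0.0353, -0.0042, 0.7095, -0.7038)
v' = (0.9720, -0.5840, -1.6600)
ω' = (-0.1986, -1.3945, 1.0511)

gyro term ω×Iω = (-0.0462, -0.0066, -0.0168)
α = I⁻¹(τ − ω×Iω) = (0.0344, 0.1383, -1.2213)
ω + α·dt = (-0.1986, -1.3945, 1.0511)
2q̇ = q⊗(0,ω) = (1.7677675, -0.2121321, 0.1414214, 0.1414214)
q' = normalize(q + ½dt·q⊗(0,ω)) = (0.0353, -0.0042, 0.7095, -0.7038)
a = (1.8000, 0.4000, -1.5000)
p + v·dt = (1.5360, -2.7240, 2.5360)
v' = v + a·dt = (0.9720, -0.5840, -1.6600)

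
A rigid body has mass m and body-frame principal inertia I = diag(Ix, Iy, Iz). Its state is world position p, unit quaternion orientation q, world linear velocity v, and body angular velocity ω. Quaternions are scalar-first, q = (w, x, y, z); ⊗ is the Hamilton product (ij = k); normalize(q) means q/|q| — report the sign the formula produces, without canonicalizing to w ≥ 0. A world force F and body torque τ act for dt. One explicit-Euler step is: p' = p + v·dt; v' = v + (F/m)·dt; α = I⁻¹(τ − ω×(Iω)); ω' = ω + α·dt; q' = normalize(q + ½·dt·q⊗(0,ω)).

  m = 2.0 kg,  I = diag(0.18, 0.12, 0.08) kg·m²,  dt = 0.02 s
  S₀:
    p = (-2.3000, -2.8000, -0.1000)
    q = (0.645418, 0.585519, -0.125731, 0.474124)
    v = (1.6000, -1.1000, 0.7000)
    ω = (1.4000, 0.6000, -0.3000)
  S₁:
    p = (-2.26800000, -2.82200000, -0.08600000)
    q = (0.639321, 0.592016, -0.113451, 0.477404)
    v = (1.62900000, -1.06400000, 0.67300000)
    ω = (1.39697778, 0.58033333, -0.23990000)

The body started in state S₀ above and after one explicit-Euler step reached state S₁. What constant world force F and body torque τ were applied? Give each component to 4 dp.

ω₁ − ω₀ = (-0.00302222, -0.01966667, 0.06010000)
I·α + gyro = (-0.0200, -0.1600, 0.1900)
Δv = v₁−v₀ = (0.02900000, 0.03600000, -0.02700000)
m·(v₁−v₀)/dt = (2.9000, 3.6000, -2.7000)

F = (2.9000, 3.6000, -2.7000)
τ = (-0.0200, -0.1600, 0.1900)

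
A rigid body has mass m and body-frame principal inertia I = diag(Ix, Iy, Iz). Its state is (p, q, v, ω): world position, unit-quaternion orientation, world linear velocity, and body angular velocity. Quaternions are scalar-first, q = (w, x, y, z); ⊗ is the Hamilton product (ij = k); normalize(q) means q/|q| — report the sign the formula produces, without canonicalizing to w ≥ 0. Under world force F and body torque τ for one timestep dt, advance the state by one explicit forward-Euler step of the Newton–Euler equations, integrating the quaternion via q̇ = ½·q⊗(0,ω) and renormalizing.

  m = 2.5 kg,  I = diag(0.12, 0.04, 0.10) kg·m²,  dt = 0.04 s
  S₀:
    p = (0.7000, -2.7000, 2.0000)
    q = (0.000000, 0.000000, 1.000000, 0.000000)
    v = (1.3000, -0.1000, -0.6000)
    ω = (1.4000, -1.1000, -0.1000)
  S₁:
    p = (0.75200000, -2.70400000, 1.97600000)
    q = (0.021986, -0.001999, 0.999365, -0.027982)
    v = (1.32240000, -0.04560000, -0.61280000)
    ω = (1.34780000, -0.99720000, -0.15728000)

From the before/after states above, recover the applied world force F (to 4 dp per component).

F = (1.4000, 3.4000, -0.8000)

velocity change Δv = (0.02240000, 0.05440000, -0.01280000)
F = m·Δv/dt = (1.4000, 3.4000, -0.8000)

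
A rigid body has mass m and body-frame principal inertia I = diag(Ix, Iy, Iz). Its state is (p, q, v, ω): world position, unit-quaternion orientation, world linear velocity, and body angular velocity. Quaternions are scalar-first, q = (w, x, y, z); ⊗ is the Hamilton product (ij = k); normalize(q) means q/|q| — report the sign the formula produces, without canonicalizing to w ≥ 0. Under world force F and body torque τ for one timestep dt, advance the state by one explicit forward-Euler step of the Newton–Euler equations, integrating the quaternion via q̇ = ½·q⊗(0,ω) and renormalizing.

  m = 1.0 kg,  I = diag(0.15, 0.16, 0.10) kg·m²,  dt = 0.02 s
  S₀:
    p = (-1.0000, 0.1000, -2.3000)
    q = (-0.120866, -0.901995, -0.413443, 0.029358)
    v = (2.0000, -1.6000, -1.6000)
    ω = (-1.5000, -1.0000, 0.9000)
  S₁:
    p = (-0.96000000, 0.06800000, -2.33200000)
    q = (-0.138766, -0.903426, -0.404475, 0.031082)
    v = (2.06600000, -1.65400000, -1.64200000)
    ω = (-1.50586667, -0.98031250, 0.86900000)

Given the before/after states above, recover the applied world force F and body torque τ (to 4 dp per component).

Δω = ω₁−ω₀ = (-0.00586667, 0.01968750, -0.03100000)
precession coupling = (0.0540, -0.0675, 0.0150)
applied torque τ = (0.0100, 0.0900, -0.1400)
Δv = v₁−v₀ = (0.06600000, -0.05400000, -0.04200000)
m·(v₁−v₀)/dt = (3.3000, -2.7000, -2.1000)

F = (3.3000, -2.7000, -2.1000)
τ = (0.0100, 0.0900, -0.1400)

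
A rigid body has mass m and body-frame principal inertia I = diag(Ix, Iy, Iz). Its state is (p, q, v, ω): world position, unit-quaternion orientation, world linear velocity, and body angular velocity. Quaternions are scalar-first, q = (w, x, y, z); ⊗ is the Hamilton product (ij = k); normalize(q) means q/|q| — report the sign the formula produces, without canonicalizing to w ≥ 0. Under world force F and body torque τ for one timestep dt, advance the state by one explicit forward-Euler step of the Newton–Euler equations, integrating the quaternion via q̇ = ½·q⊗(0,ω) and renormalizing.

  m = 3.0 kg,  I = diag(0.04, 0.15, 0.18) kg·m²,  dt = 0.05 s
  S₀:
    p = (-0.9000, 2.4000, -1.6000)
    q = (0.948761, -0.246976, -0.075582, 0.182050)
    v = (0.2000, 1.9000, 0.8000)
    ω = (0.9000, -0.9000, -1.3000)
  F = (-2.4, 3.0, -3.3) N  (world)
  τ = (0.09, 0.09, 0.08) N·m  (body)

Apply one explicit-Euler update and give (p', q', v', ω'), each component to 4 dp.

angular accel α = (1.3725, -0.4920, 0.9394)
ω' = ω + α·dt = (0.9686, -0.9246, -1.2530)
q⊗(0,ω) = (0.3909196, 1.1159865, -1.0111087, -0.9430871)
q + ½dt·q⊗(0,ω), renormalized = (0.9575, -0.2189, -0.1008, 0.1583)
new position p' = (-0.8900, 2.4950, -1.5600)
v' = v + a·dt = (0.1600, 1.9500, 0.7450)

p' = (-0.8900, 2.4950, -1.5600)
q' = (0.9575, -0.2189, -0.1008, 0.1583)
v' = (0.1600, 1.9500, 0.7450)
ω' = (0.9686, -0.9246, -1.2530)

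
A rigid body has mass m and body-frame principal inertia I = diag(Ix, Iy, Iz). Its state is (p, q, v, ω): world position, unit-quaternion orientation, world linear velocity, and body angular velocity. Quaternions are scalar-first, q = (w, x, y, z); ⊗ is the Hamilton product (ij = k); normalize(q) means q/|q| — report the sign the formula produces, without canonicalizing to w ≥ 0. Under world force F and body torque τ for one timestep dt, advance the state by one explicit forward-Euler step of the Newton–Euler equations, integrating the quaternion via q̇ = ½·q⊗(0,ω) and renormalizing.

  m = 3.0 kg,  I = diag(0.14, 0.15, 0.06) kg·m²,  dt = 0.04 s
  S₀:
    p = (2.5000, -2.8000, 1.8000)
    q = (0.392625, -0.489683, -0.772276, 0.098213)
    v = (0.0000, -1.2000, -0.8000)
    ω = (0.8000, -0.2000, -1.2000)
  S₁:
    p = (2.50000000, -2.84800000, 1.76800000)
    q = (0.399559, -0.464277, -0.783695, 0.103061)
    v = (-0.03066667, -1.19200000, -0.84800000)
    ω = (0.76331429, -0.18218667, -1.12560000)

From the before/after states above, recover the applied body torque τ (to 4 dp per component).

rate change Δω = (-0.03668571, 0.01781333, 0.07440000)
gyro term ω₀×Iω₀ = (-0.0216, -0.0768, -0.0016)
I·α + gyro = (-0.1500, -0.0100, 0.1100)

τ = (-0.1500, -0.0100, 0.1100)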